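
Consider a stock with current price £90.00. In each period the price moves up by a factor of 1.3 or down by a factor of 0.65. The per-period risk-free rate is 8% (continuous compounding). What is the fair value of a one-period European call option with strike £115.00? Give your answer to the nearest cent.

£1.23

Risk-neutral probability p = (e^0.08 − 0.65)/(1.3 − 0.65) = 0.4333/0.6500 = 0.6666
Terminal stock prices: S_u = 117, S_d = 58.5
Terminal payoffs (S − K): max(2, 0) = 2, max(-56.5, 0) = 0
Node 0 (S = 90): V_0 = e^(−0.08)·[0.6666·2.0000 + 0.3334·0.0000] = 1.2307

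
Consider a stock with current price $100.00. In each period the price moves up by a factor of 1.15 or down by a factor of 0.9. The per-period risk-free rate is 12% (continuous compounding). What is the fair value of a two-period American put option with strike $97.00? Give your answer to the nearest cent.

$0.56

Risk-neutral probability p = (e^0.12 − 0.9)/(1.15 − 0.9) = 0.2275/0.2500 = 0.9100
Terminal stock prices: S_uu = 132.2, S_ud = 103.5, S_dd = 81
Terminal payoffs (K − S): max(-35.25, 0) = 0, max(-6.5, 0) = 0, max(16, 0) = 16
Node u (S = 115): continuation = e^(−0.12)·[0.9100·0.0000 + 0.0900·0.0000] = 0.0000; exercise value = 0.0000 ≤ continuation, so V_u = 0.0000
Node d (S = 90): continuation = e^(−0.12)·[0.9100·0.0000 + 0.0900·16.0000] = 1.2773; exercise value = 7.0000 > continuation, so V_d = 7.0000 (exercise)
Node 0 (S = 100): continuation = e^(−0.12)·[0.9100·0.0000 + 0.0900·7.0000] = 0.5588; exercise value = 0.0000 ≤ continuation, so V_0 = 0.5588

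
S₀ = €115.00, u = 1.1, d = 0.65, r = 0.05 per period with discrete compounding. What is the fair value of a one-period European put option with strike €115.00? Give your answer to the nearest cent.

€4.26

Risk-neutral probability p = (1 + 0.05 − 0.65)/(1.1 − 0.65) = 0.4000/0.4500 = 0.8889
Terminal stock prices: S_u = 126.5, S_d = 74.75
Terminal payoffs (K − S): max(-11.5, 0) = 0, max(40.25, 0) = 40.25
Node 0 (S = 115): V_0 = 1/1.05·[0.8889·0.0000 + 0.1111·40.2500] = 4.2593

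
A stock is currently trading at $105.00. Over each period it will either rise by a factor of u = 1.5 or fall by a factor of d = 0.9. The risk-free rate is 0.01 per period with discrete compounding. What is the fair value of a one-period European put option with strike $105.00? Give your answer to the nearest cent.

$8.49

Risk-neutral probability p = (1 + 0.01 − 0.9)/(1.5 − 0.9) = 0.1100/0.6000 = 0.1833
Terminal stock prices: S_u = 157.5, S_d = 94.5
Terminal payoffs (K − S): max(-52.5, 0) = 0, max(10.5, 0) = 10.5
Node 0 (S = 105): V_0 = 1/1.01·[0.1833·0.0000 + 0.8167·10.5000] = 8.4901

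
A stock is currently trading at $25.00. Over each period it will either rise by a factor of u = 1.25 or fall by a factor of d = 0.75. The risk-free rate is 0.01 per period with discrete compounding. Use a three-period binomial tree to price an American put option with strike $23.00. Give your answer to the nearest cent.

$3.28

Risk-neutral probability p = (1 + 0.01 − 0.75)/(1.25 − 0.75) = 0.2600/0.5000 = 0.5200
Terminal stock prices: S_uuu = 48.83, S_uud = 29.3, S_udd = 17.58, S_ddd = 10.55
Terminal payoffs (K − S): max(-25.83, 0) = 0, max(-6.297, 0) = 0, max(5.422, 0) = 5.422, max(12.45, 0) = 12.45
Node uu (S = 39.06): continuation = 1/1.01·[0.5200·0.0000 + 0.4800·0.0000] = 0.0000; exercise value = 0.0000 ≤ continuation, so V_uu = 0.0000
Node ud (S = 23.44): continuation = 1/1.01·[0.5200·0.0000 + 0.4800·5.4219] = 2.5767; exercise value = 0.0000 ≤ continuation, so V_ud = 2.5767
Node dd (S = 14.06): continuation = 1/1.01·[0.5200·5.4219 + 0.4800·12.4531] = 8.7098; exercise value = 8.9375 > continuation, so V_dd = 8.9375 (exercise)
Node u (S = 31.25): continuation = 1/1.01·[0.5200·0.0000 + 0.4800·2.5767] = 1.2246; exercise value = 0.0000 ≤ continuation, so V_u = 1.2246
Node d (S = 18.75): continuation = 1/1.01·[0.5200·2.5767 + 0.4800·8.9375] = 5.5742; exercise value = 4.2500 ≤ continuation, so V_d = 5.5742
Node 0 (S = 25): continuation = 1/1.01·[0.5200·1.2246 + 0.4800·5.5742] = 3.2796; exercise value = 0.0000 ≤ continuation, so V_0 = 3.2796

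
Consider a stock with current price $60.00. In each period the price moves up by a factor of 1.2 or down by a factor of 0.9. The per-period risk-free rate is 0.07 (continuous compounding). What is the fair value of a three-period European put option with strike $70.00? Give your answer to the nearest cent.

Risk-neutral probability p = (e^0.07 − 0.9)/(1.2 − 0.9) = 0.1725/0.3000 = 0.5750
Terminal stock prices: S_uuu = 103.7, S_uud = 77.76, S_udd = 58.32, S_ddd = 43.74
Terminal payoffs (K − S): max(-33.68, 0) = 0, max(-7.76, 0) = 0, max(11.68, 0) = 11.68, max(26.26, 0) = 26.26
Node uu (S = 86.4): V_uu = e^(−0.07)·[0.5750·0.0000 + 0.4250·0.0000] = 0.0000
Node ud (S = 64.8): V_ud = e^(−0.07)·[0.5750·0.0000 + 0.4250·11.6800] = 4.6281
Node dd (S = 48.6): V_dd = e^(−0.07)·[0.5750·11.6800 + 0.4250·26.2600] = 16.6676
Node u (S = 72): V_u = e^(−0.07)·[0.5750·0.0000 + 0.4250·4.6281] = 1.8338
Node d (S = 54): V_d = e^(−0.07)·[0.5750·4.6281 + 0.4250·16.6676] = 9.0858
Node 0 (S = 60): V_0 = e^(−0.07)·[0.5750·1.8338 + 0.4250·9.0858] = 4.5834

$4.58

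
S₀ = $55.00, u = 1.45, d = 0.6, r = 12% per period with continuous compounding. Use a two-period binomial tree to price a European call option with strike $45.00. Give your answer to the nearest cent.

$22.46

Risk-neutral probability p = (e^0.12 − 0.6)/(1.45 − 0.6) = 0.5275/0.8500 = 0.6206
Terminal stock prices: S_uu = 115.6, S_ud = 47.85, S_dd = 19.8
Terminal payoffs (S − K): max(70.64, 0) = 70.64, max(2.85, 0) = 2.85, max(-25.2, 0) = 0
Node u (S = 79.75): V_u = e^(−0.12)·[0.6206·70.6375 + 0.3794·2.8500] = 39.8386
Node d (S = 33): V_d = e^(−0.12)·[0.6206·2.8500 + 0.3794·0.0000] = 1.5687
Node 0 (S = 55): V_0 = e^(−0.12)·[0.6206·39.8386 + 0.3794·1.5687] = 22.4554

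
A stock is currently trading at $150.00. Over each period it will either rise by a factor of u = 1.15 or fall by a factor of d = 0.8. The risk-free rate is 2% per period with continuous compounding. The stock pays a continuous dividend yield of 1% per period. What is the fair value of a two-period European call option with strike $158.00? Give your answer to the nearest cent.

$13.97

Per-period risk-free factor R = e^0.02 = 1.0202; dividend-adjusted growth = e^(0.02−0.01) = 1.0101.
Risk-neutral probability p = (1.0101 − 0.8)/(1.15 − 0.8) = 0.2101/0.3500 = 0.6001
Terminal stock prices: S_uu = 198.4, S_ud = 138, S_dd = 96
Terminal payoffs (S − K): max(40.37, 0) = 40.37, max(-20, 0) = 0, max(-62, 0) = 0
Node u (S = 172.5): V_u = e^(−0.02)·[0.6001·40.3750 + 0.3999·0.0000] = 23.7510
Node d (S = 120): V_d = e^(−0.02)·[0.6001·0.0000 + 0.3999·0.0000] = 0.0000
Node 0 (S = 150): V_0 = e^(−0.02)·[0.6001·23.7510 + 0.3999·0.0000] = 13.9717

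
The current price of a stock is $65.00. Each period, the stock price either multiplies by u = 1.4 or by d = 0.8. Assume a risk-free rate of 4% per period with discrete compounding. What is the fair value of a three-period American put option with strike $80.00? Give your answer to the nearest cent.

$18.94

Risk-neutral probability p = (1 + 0.04 − 0.8)/(1.4 − 0.8) = 0.2400/0.6000 = 0.4000
Terminal stock prices: S_uuu = 178.4, S_uud = 101.9, S_udd = 58.24, S_ddd = 33.28
Terminal payoffs (K − S): max(-98.36, 0) = 0, max(-21.92, 0) = 0, max(21.76, 0) = 21.76, max(46.72, 0) = 46.72
Node uu (S = 127.4): continuation = 1/1.04·[0.4000·0.0000 + 0.6000·0.0000] = 0.0000; exercise value = 0.0000 ≤ continuation, so V_uu = 0.0000
Node ud (S = 72.8): continuation = 1/1.04·[0.4000·0.0000 + 0.6000·21.7600] = 12.5538; exercise value = 7.2000 ≤ continuation, so V_ud = 12.5538
Node dd (S = 41.6): continuation = 1/1.04·[0.4000·21.7600 + 0.6000·46.7200] = 35.3231; exercise value = 38.4000 > continuation, so V_dd = 38.4000 (exercise)
Node u (S = 91): continuation = 1/1.04·[0.4000·0.0000 + 0.6000·12.5538] = 7.2426; exercise value = 0.0000 ≤ continuation, so V_u = 7.2426
Node d (S = 52): continuation = 1/1.04·[0.4000·12.5538 + 0.6000·38.4000] = 26.9822; exercise value = 28.0000 > continuation, so V_d = 28.0000 (exercise)
Node 0 (S = 65): continuation = 1/1.04·[0.4000·7.2426 + 0.6000·28.0000] = 18.9395; exercise value = 15.0000 ≤ continuation, so V_0 = 18.9395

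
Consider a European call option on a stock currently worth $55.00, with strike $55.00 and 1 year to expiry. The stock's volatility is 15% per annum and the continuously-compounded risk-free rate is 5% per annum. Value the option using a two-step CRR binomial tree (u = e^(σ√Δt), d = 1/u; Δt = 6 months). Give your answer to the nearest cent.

$4.34

CRR parameters: u = e^(σ√Δt) = e^(0.15·√0.5) = 1.1119, d = 1/u = 0.8994
Per-period rate: rΔt = 0.05·0.5 = 0.025, so R = e^0.025 = 1.0253
Risk-neutral probability p = (e^0.025 − 0.8994)/(1.1119 − 0.8994) = 0.1259/0.2125 = 0.5926
Terminal stock prices: S_uu = 68, S_ud = 55, S_dd = 44.49
Terminal payoffs (S − K): max(13, 0) = 13, max(0, 0) = 0, max(-10.51, 0) = 0
Node u (S = 61.15): V_u = e^(−0.025)·[0.5926·12.9971 + 0.4074·0.0000] = 7.5122
Node d (S = 49.47): V_d = e^(−0.025)·[0.5926·0.0000 + 0.4074·0.0000] = 0.0000
Node 0 (S = 55): V_0 = e^(−0.025)·[0.5926·7.5122 + 0.4074·0.0000] = 4.3420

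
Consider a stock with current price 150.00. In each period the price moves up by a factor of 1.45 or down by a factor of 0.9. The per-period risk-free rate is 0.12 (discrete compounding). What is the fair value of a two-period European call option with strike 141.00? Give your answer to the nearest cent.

Risk-neutral probability p = (1 + 0.12 − 0.9)/(1.45 − 0.9) = 0.2200/0.5500 = 0.4000
Terminal stock prices: S_uu = 315.4, S_ud = 195.8, S_dd = 121.5
Terminal payoffs (S − K): max(174.4, 0) = 174.4, max(54.75, 0) = 54.75, max(-19.5, 0) = 0
Node u (S = 217.5): V_u = 1/1.12·[0.4000·174.3750 + 0.6000·54.7500] = 91.6071
Node d (S = 135): V_d = 1/1.12·[0.4000·54.7500 + 0.6000·0.0000] = 19.5536
Node 0 (S = 150): V_0 = 1/1.12·[0.4000·91.6071 + 0.6000·19.5536] = 43.1920

43.19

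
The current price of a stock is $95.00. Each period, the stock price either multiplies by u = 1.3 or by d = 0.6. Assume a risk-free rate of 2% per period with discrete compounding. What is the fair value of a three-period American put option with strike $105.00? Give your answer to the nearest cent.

$27.13

Risk-neutral probability p = (1 + 0.02 − 0.6)/(1.3 − 0.6) = 0.4200/0.7000 = 0.6000
Terminal stock prices: S_uuu = 208.7, S_uud = 96.33, S_udd = 44.46, S_ddd = 20.52
Terminal payoffs (K − S): max(-103.7, 0) = 0, max(8.67, 0) = 8.67, max(60.54, 0) = 60.54, max(84.48, 0) = 84.48
Node uu (S = 160.6): continuation = 1/1.02·[0.6000·0.0000 + 0.4000·8.6700] = 3.4000; exercise value = 0.0000 ≤ continuation, so V_uu = 3.4000
Node ud (S = 74.1): continuation = 1/1.02·[0.6000·8.6700 + 0.4000·60.5400] = 28.8412; exercise value = 30.9000 > continuation, so V_ud = 30.9000 (exercise)
Node dd (S = 34.2): continuation = 1/1.02·[0.6000·60.5400 + 0.4000·84.4800] = 68.7412; exercise value = 70.8000 > continuation, so V_dd = 70.8000 (exercise)
Node u (S = 123.5): continuation = 1/1.02·[0.6000·3.4000 + 0.4000·30.9000] = 14.1176; exercise value = 0.0000 ≤ continuation, so V_u = 14.1176
Node d (S = 57): continuation = 1/1.02·[0.6000·30.9000 + 0.4000·70.8000] = 45.9412; exercise value = 48.0000 > continuation, so V_d = 48.0000 (exercise)
Node 0 (S = 95): continuation = 1/1.02·[0.6000·14.1176 + 0.4000·48.0000] = 27.1280; exercise value = 10.0000 ≤ continuation, so V_0 = 27.1280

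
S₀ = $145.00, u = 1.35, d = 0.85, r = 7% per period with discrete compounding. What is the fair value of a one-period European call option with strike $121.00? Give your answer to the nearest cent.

$31.92

Risk-neutral probability p = (1 + 0.07 − 0.85)/(1.35 − 0.85) = 0.2200/0.5000 = 0.4400
Terminal stock prices: S_u = 195.8, S_d = 123.2
Terminal payoffs (S − K): max(74.75, 0) = 74.75, max(2.25, 0) = 2.25
Node 0 (S = 145): V_0 = 1/1.07·[0.4400·74.7500 + 0.5600·2.2500] = 31.9159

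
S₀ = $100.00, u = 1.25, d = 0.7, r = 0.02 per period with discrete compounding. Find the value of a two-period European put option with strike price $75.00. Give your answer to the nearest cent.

Risk-neutral probability p = (1 + 0.02 − 0.7)/(1.25 − 0.7) = 0.3200/0.5500 = 0.5818
Terminal stock prices: S_uu = 156.2, S_ud = 87.5, S_dd = 49
Terminal payoffs (K − S): max(-81.25, 0) = 0, max(-12.5, 0) = 0, max(26, 0) = 26
Node u (S = 125): V_u = 1/1.02·[0.5818·0.0000 + 0.4182·0.0000] = 0.0000
Node d (S = 70): V_d = 1/1.02·[0.5818·0.0000 + 0.4182·26.0000] = 10.6595
Node 0 (S = 100): V_0 = 1/1.02·[0.5818·0.0000 + 0.4182·10.6595] = 4.3702

$4.37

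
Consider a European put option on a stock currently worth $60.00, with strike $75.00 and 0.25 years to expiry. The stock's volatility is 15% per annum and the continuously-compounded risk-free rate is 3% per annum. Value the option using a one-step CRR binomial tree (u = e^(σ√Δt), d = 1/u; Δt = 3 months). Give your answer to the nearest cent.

CRR parameters: u = e^(σ√Δt) = e^(0.15·√0.25) = 1.0779, d = 1/u = 0.9277
Per-period rate: rΔt = 0.03·0.25 = 0.0075, so R = e^0.0075 = 1.0075
Risk-neutral probability p = (e^0.0075 − 0.9277)/(1.0779 − 0.9277) = 0.0798/0.1501 = 0.5314
Terminal stock prices: S_u = 64.67, S_d = 55.66
Terminal payoffs (K − S): max(10.33, 0) = 10.33, max(19.34, 0) = 19.34
Node 0 (S = 60): V_0 = e^(−0.0075)·[0.5314·10.3270 + 0.4686·19.3354] = 14.4396

$14.44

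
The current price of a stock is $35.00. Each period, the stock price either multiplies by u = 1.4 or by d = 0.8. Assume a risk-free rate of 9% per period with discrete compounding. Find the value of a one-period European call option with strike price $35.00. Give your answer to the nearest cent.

Risk-neutral probability p = (1 + 0.09 − 0.8)/(1.4 − 0.8) = 0.2900/0.6000 = 0.4833
Terminal stock prices: S_u = 49, S_d = 28
Terminal payoffs (S − K): max(14, 0) = 14, max(-7, 0) = 0
Node 0 (S = 35): V_0 = 1/1.09·[0.4833·14.0000 + 0.5167·0.0000] = 6.2080

$6.21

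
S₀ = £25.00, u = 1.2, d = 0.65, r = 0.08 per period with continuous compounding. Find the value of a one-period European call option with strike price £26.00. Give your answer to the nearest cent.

Risk-neutral probability p = (e^0.08 − 0.65)/(1.2 − 0.65) = 0.4333/0.5500 = 0.7878
Terminal stock prices: S_u = 30, S_d = 16.25
Terminal payoffs (S − K): max(4, 0) = 4, max(-9.75, 0) = 0
Node 0 (S = 25): V_0 = e^(−0.08)·[0.7878·4.0000 + 0.2122·0.0000] = 2.9089

£2.91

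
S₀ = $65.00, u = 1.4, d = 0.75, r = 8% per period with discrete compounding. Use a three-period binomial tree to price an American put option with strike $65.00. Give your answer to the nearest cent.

Risk-neutral probability p = (1 + 0.08 − 0.75)/(1.4 − 0.75) = 0.3300/0.6500 = 0.5077
Terminal stock prices: S_uuu = 178.4, S_uud = 95.55, S_udd = 51.19, S_ddd = 27.42
Terminal payoffs (K − S): max(-113.4, 0) = 0, max(-30.55, 0) = 0, max(13.81, 0) = 13.81, max(37.58, 0) = 37.58
Node uu (S = 127.4): continuation = 1/1.08·[0.5077·0.0000 + 0.4923·0.0000] = 0.0000; exercise value = 0.0000 ≤ continuation, so V_uu = 0.0000
Node ud (S = 68.25): continuation = 1/1.08·[0.5077·0.0000 + 0.4923·13.8125] = 6.2963; exercise value = 0.0000 ≤ continuation, so V_ud = 6.2963
Node dd (S = 36.56): continuation = 1/1.08·[0.5077·13.8125 + 0.4923·37.5781] = 23.6227; exercise value = 28.4375 > continuation, so V_dd = 28.4375 (exercise)
Node u (S = 91): continuation = 1/1.08·[0.5077·0.0000 + 0.4923·6.2963] = 2.8701; exercise value = 0.0000 ≤ continuation, so V_u = 2.8701
Node d (S = 48.75): continuation = 1/1.08·[0.5077·6.2963 + 0.4923·28.4375] = 15.9228; exercise value = 16.2500 > continuation, so V_d = 16.2500 (exercise)
Node 0 (S = 65): continuation = 1/1.08·[0.5077·2.8701 + 0.4923·16.2500] = 8.7566; exercise value = 0.0000 ≤ continuation, so V_0 = 8.7566

$8.76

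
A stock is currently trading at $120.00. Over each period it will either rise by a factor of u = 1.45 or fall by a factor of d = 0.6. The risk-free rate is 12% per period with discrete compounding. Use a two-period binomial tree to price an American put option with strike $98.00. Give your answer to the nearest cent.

$9.01

Risk-neutral probability p = (1 + 0.12 − 0.6)/(1.45 − 0.6) = 0.5200/0.8500 = 0.6118
Terminal stock prices: S_uu = 252.3, S_ud = 104.4, S_dd = 43.2
Terminal payoffs (K − S): max(-154.3, 0) = 0, max(-6.4, 0) = 0, max(54.8, 0) = 54.8
Node u (S = 174): continuation = 1/1.12·[0.6118·0.0000 + 0.3882·0.0000] = 0.0000; exercise value = 0.0000 ≤ continuation, so V_u = 0.0000
Node d (S = 72): continuation = 1/1.12·[0.6118·0.0000 + 0.3882·54.8000] = 18.9958; exercise value = 26.0000 > continuation, so V_d = 26.0000 (exercise)
Node 0 (S = 120): continuation = 1/1.12·[0.6118·0.0000 + 0.3882·26.0000] = 9.0126; exercise value = 0.0000 ≤ continuation, so V_0 = 9.0126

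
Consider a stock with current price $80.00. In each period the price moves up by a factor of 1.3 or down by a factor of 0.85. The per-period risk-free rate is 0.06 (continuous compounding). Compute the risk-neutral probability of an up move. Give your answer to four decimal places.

Risk-neutral probability p = (e^0.06 − 0.85)/(1.3 − 0.85) = 0.2118/0.4500 = 0.4707

p = 0.4707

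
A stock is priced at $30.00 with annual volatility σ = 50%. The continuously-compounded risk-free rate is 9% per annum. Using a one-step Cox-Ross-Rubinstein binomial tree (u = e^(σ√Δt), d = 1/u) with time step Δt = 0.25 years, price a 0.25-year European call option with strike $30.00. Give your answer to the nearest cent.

$4.02

CRR parameters: u = e^(σ√Δt) = e^(0.5·√0.25) = 1.2840, d = 1/u = 0.7788
Per-period rate: rΔt = 0.09·0.25 = 0.0225, so R = e^0.0225 = 1.0228
Risk-neutral probability p = (e^0.0225 − 0.7788)/(1.2840 − 0.7788) = 0.2440/0.5052 = 0.4829
Terminal stock prices: S_u = 38.52, S_d = 23.36
Terminal payoffs (S − K): max(8.521, 0) = 8.521, max(-6.636, 0) = 0
Node 0 (S = 30): V_0 = e^(−0.0225)·[0.4829·8.5208 + 0.5171·0.0000] = 4.0228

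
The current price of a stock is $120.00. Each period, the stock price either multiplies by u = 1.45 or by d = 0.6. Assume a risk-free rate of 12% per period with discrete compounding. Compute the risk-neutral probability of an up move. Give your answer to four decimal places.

p = 0.6118

Risk-neutral probability p = (1 + 0.12 − 0.6)/(1.45 − 0.6) = 0.5200/0.8500 = 0.6118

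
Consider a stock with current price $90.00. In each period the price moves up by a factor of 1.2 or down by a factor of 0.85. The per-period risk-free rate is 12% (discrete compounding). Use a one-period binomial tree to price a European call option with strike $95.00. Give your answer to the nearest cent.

$8.95

Risk-neutral probability p = (1 + 0.12 − 0.85)/(1.2 − 0.85) = 0.2700/0.3500 = 0.7714
Terminal stock prices: S_u = 108, S_d = 76.5
Terminal payoffs (S − K): max(13, 0) = 13, max(-18.5, 0) = 0
Node 0 (S = 90): V_0 = 1/1.12·[0.7714·13.0000 + 0.2286·0.0000] = 8.9541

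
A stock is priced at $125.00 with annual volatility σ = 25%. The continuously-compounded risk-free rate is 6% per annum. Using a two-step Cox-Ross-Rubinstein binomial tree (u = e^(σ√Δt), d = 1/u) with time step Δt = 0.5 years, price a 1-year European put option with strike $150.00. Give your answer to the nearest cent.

$24.00

CRR parameters: u = e^(σ√Δt) = e^(0.25·√0.5) = 1.1934, d = 1/u = 0.8380
Per-period rate: rΔt = 0.06·0.5 = 0.03, so R = e^0.03 = 1.0305
Risk-neutral probability p = (e^0.03 − 0.8380)/(1.1934 − 0.8380) = 0.1925/0.3554 = 0.5416
Terminal stock prices: S_uu = 178, S_ud = 125, S_dd = 87.77
Terminal payoffs (K − S): max(-28.01, 0) = 0, max(25, 0) = 25, max(62.23, 0) = 62.23
Node u (S = 149.2): V_u = e^(−0.03)·[0.5416·0.0000 + 0.4584·25.0000] = 11.1210
Node d (S = 104.7): V_d = e^(−0.03)·[0.5416·25.0000 + 0.4584·62.2264] = 40.8210
Node 0 (S = 125): V_0 = e^(−0.03)·[0.5416·11.1210 + 0.4584·40.8210] = 24.0041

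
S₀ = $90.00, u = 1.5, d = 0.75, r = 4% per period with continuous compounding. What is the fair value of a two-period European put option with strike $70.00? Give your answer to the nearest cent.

$6.70

Risk-neutral probability p = (e^0.04 − 0.75)/(1.5 − 0.75) = 0.2908/0.7500 = 0.3877
Terminal stock prices: S_uu = 202.5, S_ud = 101.2, S_dd = 50.62
Terminal payoffs (K − S): max(-132.5, 0) = 0, max(-31.25, 0) = 0, max(19.38, 0) = 19.38
Node u (S = 135): V_u = e^(−0.04)·[0.3877·0.0000 + 0.6123·0.0000] = 0.0000
Node d (S = 67.5): V_d = e^(−0.04)·[0.3877·0.0000 + 0.6123·19.3750] = 11.3973
Node 0 (S = 90): V_0 = e^(−0.04)·[0.3877·0.0000 + 0.6123·11.3973] = 6.7044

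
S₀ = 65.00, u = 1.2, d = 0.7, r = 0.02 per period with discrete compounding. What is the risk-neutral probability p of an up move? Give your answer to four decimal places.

Risk-neutral probability p = (1 + 0.02 − 0.7)/(1.2 − 0.7) = 0.3200/0.5000 = 0.6400

p = 0.6400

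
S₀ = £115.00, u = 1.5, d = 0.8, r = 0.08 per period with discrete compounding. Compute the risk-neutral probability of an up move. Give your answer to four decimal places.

Risk-neutral probability p = (1 + 0.08 − 0.8)/(1.5 − 0.8) = 0.2800/0.7000 = 0.4000

p = 0.4000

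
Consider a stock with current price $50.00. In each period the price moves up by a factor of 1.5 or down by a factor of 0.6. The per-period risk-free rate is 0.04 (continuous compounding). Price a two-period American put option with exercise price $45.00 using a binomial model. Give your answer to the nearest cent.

Risk-neutral probability p = (e^0.04 − 0.6)/(1.5 − 0.6) = 0.4408/0.9000 = 0.4898
Terminal stock prices: S_uu = 112.5, S_ud = 45, S_dd = 18
Terminal payoffs (K − S): max(-67.5, 0) = 0, max(0, 0) = 0, max(27, 0) = 27
Node u (S = 75): continuation = e^(−0.04)·[0.4898·0.0000 + 0.5102·0.0000] = 0.0000; exercise value = 0.0000 ≤ continuation, so V_u = 0.0000
Node d (S = 30): continuation = e^(−0.04)·[0.4898·0.0000 + 0.5102·27.0000] = 13.2355; exercise value = 15.0000 > continuation, so V_d = 15.0000 (exercise)
Node 0 (S = 50): continuation = e^(−0.04)·[0.4898·0.0000 + 0.5102·15.0000] = 7.3531; exercise value = 0.0000 ≤ continuation, so V_0 = 7.3531

$7.35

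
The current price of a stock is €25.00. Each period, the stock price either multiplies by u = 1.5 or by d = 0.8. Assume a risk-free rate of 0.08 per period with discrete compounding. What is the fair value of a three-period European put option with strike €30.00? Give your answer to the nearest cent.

€5.01

Risk-neutral probability p = (1 + 0.08 − 0.8)/(1.5 − 0.8) = 0.2800/0.7000 = 0.4000
Terminal stock prices: S_uuu = 84.38, S_uud = 45, S_udd = 24, S_ddd = 12.8
Terminal payoffs (K − S): max(-54.38, 0) = 0, max(-15, 0) = 0, max(6, 0) = 6, max(17.2, 0) = 17.2
Node uu (S = 56.25): V_uu = 1/1.08·[0.4000·0.0000 + 0.6000·0.0000] = 0.0000
Node ud (S = 30): V_ud = 1/1.08·[0.4000·0.0000 + 0.6000·6.0000] = 3.3333
Node dd (S = 16): V_dd = 1/1.08·[0.4000·6.0000 + 0.6000·17.2000] = 11.7778
Node u (S = 37.5): V_u = 1/1.08·[0.4000·0.0000 + 0.6000·3.3333] = 1.8519
Node d (S = 20): V_d = 1/1.08·[0.4000·3.3333 + 0.6000·11.7778] = 7.7778
Node 0 (S = 25): V_0 = 1/1.08·[0.4000·1.8519 + 0.6000·7.7778] = 5.0069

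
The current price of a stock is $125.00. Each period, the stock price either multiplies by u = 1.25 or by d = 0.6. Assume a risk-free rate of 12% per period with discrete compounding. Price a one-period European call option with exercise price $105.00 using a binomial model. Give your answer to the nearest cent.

$36.61

Risk-neutral probability p = (1 + 0.12 − 0.6)/(1.25 − 0.6) = 0.5200/0.6500 = 0.8000
Terminal stock prices: S_u = 156.2, S_d = 75
Terminal payoffs (S − K): max(51.25, 0) = 51.25, max(-30, 0) = 0
Node 0 (S = 125): V_0 = 1/1.12·[0.8000·51.2500 + 0.2000·0.0000] = 36.6071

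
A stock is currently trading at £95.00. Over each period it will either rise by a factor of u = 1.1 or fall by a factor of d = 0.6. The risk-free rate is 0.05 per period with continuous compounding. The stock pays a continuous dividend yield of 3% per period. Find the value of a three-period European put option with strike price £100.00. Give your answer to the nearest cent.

Per-period risk-free factor R = e^0.05 = 1.0513; dividend-adjusted growth = e^(0.05−0.03) = 1.0202.
Risk-neutral probability p = (1.0202 − 0.6)/(1.1 − 0.6) = 0.4202/0.5000 = 0.8404
Terminal stock prices: S_uuu = 126.4, S_uud = 68.97, S_udd = 37.62, S_ddd = 20.52
Terminal payoffs (K − S): max(-26.45, 0) = 0, max(31.03, 0) = 31.03, max(62.38, 0) = 62.38, max(79.48, 0) = 79.48
Node uu (S = 115): V_uu = e^(−0.05)·[0.8404·0.0000 + 0.1596·31.0300] = 4.7108
Node ud (S = 62.7): V_ud = e^(−0.05)·[0.8404·31.0300 + 0.1596·62.3800] = 34.2760
Node dd (S = 34.2): V_dd = e^(−0.05)·[0.8404·62.3800 + 0.1596·79.4800] = 61.9337
Node u (S = 104.5): V_u = e^(−0.05)·[0.8404·4.7108 + 0.1596·34.2760] = 8.9694
Node d (S = 57): V_d = e^(−0.05)·[0.8404·34.2760 + 0.1596·61.9337] = 36.8032
Node 0 (S = 95): V_0 = e^(−0.05)·[0.8404·8.9694 + 0.1596·36.8032] = 12.7575

£12.76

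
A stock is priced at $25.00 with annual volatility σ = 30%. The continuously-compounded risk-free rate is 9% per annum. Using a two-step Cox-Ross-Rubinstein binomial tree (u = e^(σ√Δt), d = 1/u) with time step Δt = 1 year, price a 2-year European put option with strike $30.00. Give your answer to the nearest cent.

CRR parameters: u = e^(σ√Δt) = e^(0.3·√1) = 1.3499, d = 1/u = 0.7408
Per-period rate: rΔt = 0.09·1 = 0.09, so R = e^0.09 = 1.0942
Risk-neutral probability p = (e^0.09 − 0.7408)/(1.3499 − 0.7408) = 0.3534/0.6090 = 0.5802
Terminal stock prices: S_uu = 45.55, S_ud = 25, S_dd = 13.72
Terminal payoffs (K − S): max(-15.55, 0) = 0, max(5, 0) = 5, max(16.28, 0) = 16.28
Node u (S = 33.75): V_u = e^(−0.09)·[0.5802·0.0000 + 0.4198·5.0000] = 1.9184
Node d (S = 18.52): V_d = e^(−0.09)·[0.5802·5.0000 + 0.4198·16.2797] = 8.8975
Node 0 (S = 25): V_0 = e^(−0.09)·[0.5802·1.9184 + 0.4198·8.8975] = 4.4310

$4.43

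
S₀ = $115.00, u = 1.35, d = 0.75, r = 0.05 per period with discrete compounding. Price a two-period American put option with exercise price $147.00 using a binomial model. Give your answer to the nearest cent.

Risk-neutral probability p = (1 + 0.05 − 0.75)/(1.35 − 0.75) = 0.3000/0.6000 = 0.5000
Terminal stock prices: S_uu = 209.6, S_ud = 116.4, S_dd = 64.69
Terminal payoffs (K − S): max(-62.59, 0) = 0, max(30.56, 0) = 30.56, max(82.31, 0) = 82.31
Node u (S = 155.2): continuation = 1/1.05·[0.5000·0.0000 + 0.5000·30.5625] = 14.5536; exercise value = 0.0000 ≤ continuation, so V_u = 14.5536
Node d (S = 86.25): continuation = 1/1.05·[0.5000·30.5625 + 0.5000·82.3125] = 53.7500; exercise value = 60.7500 > continuation, so V_d = 60.7500 (exercise)
Node 0 (S = 115): continuation = 1/1.05·[0.5000·14.5536 + 0.5000·60.7500] = 35.8588; exercise value = 32.0000 ≤ continuation, so V_0 = 35.8588

$35.86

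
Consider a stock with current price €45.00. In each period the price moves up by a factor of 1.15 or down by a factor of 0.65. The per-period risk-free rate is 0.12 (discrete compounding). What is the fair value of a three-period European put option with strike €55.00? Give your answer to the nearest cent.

Risk-neutral probability p = (1 + 0.12 − 0.65)/(1.15 − 0.65) = 0.4700/0.5000 = 0.9400
Terminal stock prices: S_uuu = 68.44, S_uud = 38.68, S_udd = 21.86, S_ddd = 12.36
Terminal payoffs (K − S): max(-13.44, 0) = 0, max(16.32, 0) = 16.32, max(33.14, 0) = 33.14, max(42.64, 0) = 42.64
Node uu (S = 59.51): V_uu = 1/1.12·[0.9400·0.0000 + 0.0600·16.3169] = 0.8741
Node ud (S = 33.64): V_ud = 1/1.12·[0.9400·16.3169 + 0.0600·33.1356] = 15.4696
Node dd (S = 19.01): V_dd = 1/1.12·[0.9400·33.1356 + 0.0600·42.6419] = 30.0946
Node u (S = 51.75): V_u = 1/1.12·[0.9400·0.8741 + 0.0600·15.4696] = 1.5624
Node d (S = 29.25): V_d = 1/1.12·[0.9400·15.4696 + 0.0600·30.0946] = 14.5957
Node 0 (S = 45): V_0 = 1/1.12·[0.9400·1.5624 + 0.0600·14.5957] = 2.0932

€2.09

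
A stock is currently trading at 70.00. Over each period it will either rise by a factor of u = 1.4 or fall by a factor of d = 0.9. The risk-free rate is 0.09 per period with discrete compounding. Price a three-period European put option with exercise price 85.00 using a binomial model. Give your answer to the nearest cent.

Risk-neutral probability p = (1 + 0.09 − 0.9)/(1.4 − 0.9) = 0.1900/0.5000 = 0.3800
Terminal stock prices: S_uuu = 192.1, S_uud = 123.5, S_udd = 79.38, S_ddd = 51.03
Terminal payoffs (K − S): max(-107.1, 0) = 0, max(-38.48, 0) = 0, max(5.62, 0) = 5.62, max(33.97, 0) = 33.97
Node uu (S = 137.2): V_uu = 1/1.09·[0.3800·0.0000 + 0.6200·0.0000] = 0.0000
Node ud (S = 88.2): V_ud = 1/1.09·[0.3800·0.0000 + 0.6200·5.6200] = 3.1967
Node dd (S = 56.7): V_dd = 1/1.09·[0.3800·5.6200 + 0.6200·33.9700] = 21.2817
Node u (S = 98): V_u = 1/1.09·[0.3800·0.0000 + 0.6200·3.1967] = 1.8183
Node d (S = 63): V_d = 1/1.09·[0.3800·3.1967 + 0.6200·21.2817] = 13.2196
Node 0 (S = 70): V_0 = 1/1.09·[0.3800·1.8183 + 0.6200·13.2196] = 8.1533

8.15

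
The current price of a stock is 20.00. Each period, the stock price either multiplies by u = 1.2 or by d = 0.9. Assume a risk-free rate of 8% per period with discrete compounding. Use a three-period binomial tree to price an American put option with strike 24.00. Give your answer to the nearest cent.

4.00

Risk-neutral probability p = (1 + 0.08 − 0.9)/(1.2 − 0.9) = 0.1800/0.3000 = 0.6000
Terminal stock prices: S_uuu = 34.56, S_uud = 25.92, S_udd = 19.44, S_ddd = 14.58
Terminal payoffs (K − S): max(-10.56, 0) = 0, max(-1.92, 0) = 0, max(4.56, 0) = 4.56, max(9.42, 0) = 9.42
Node uu (S = 28.8): continuation = 1/1.08·[0.6000·0.0000 + 0.4000·0.0000] = 0.0000; exercise value = 0.0000 ≤ continuation, so V_uu = 0.0000
Node ud (S = 21.6): continuation = 1/1.08·[0.6000·0.0000 + 0.4000·4.5600] = 1.6889; exercise value = 2.4000 > continuation, so V_ud = 2.4000 (exercise)
Node dd (S = 16.2): continuation = 1/1.08·[0.6000·4.5600 + 0.4000·9.4200] = 6.0222; exercise value = 7.8000 > continuation, so V_dd = 7.8000 (exercise)
Node u (S = 24): continuation = 1/1.08·[0.6000·0.0000 + 0.4000·2.4000] = 0.8889; exercise value = 0.0000 ≤ continuation, so V_u = 0.8889
Node d (S = 18): continuation = 1/1.08·[0.6000·2.4000 + 0.4000·7.8000] = 4.2222; exercise value = 6.0000 > continuation, so V_d = 6.0000 (exercise)
Node 0 (S = 20): continuation = 1/1.08·[0.6000·0.8889 + 0.4000·6.0000] = 2.7160; exercise value = 4.0000 > continuation, so V_0 = 4.0000 (exercise)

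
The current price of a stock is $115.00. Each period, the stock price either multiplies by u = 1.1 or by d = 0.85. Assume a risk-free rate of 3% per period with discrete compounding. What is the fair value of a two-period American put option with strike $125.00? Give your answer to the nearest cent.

$10.73

Risk-neutral probability p = (1 + 0.03 − 0.85)/(1.1 − 0.85) = 0.1800/0.2500 = 0.7200
Terminal stock prices: S_uu = 139.2, S_ud = 107.5, S_dd = 83.09
Terminal payoffs (K − S): max(-14.15, 0) = 0, max(17.47, 0) = 17.47, max(41.91, 0) = 41.91
Node u (S = 126.5): continuation = 1/1.03·[0.7200·0.0000 + 0.2800·17.4750] = 4.7505; exercise value = 0.0000 ≤ continuation, so V_u = 4.7505
Node d (S = 97.75): continuation = 1/1.03·[0.7200·17.4750 + 0.2800·41.9125] = 23.6092; exercise value = 27.2500 > continuation, so V_d = 27.2500 (exercise)
Node 0 (S = 115): continuation = 1/1.03·[0.7200·4.7505 + 0.2800·27.2500] = 10.7285; exercise value = 10.0000 ≤ continuation, so V_0 = 10.7285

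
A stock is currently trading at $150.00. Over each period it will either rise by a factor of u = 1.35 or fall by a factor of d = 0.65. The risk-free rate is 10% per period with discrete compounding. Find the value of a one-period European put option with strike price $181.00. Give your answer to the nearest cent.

$27.11

Risk-neutral probability p = (1 + 0.1 − 0.65)/(1.35 − 0.65) = 0.4500/0.7000 = 0.6429
Terminal stock prices: S_u = 202.5, S_d = 97.5
Terminal payoffs (K − S): max(-21.5, 0) = 0, max(83.5, 0) = 83.5
Node 0 (S = 150): V_0 = 1/1.1·[0.6429·0.0000 + 0.3571·83.5000] = 27.1104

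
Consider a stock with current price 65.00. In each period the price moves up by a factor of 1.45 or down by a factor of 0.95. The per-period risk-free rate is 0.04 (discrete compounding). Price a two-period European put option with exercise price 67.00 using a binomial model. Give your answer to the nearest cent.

Risk-neutral probability p = (1 + 0.04 − 0.95)/(1.45 − 0.95) = 0.0900/0.5000 = 0.1800
Terminal stock prices: S_uu = 136.7, S_ud = 89.54, S_dd = 58.66
Terminal payoffs (K − S): max(-69.66, 0) = 0, max(-22.54, 0) = 0, max(8.337, 0) = 8.337
Node u (S = 94.25): V_u = 1/1.04·[0.1800·0.0000 + 0.8200·0.0000] = 0.0000
Node d (S = 61.75): V_d = 1/1.04·[0.1800·0.0000 + 0.8200·8.3375] = 6.5738
Node 0 (S = 65): V_0 = 1/1.04·[0.1800·0.0000 + 0.8200·6.5738] = 5.1832

5.18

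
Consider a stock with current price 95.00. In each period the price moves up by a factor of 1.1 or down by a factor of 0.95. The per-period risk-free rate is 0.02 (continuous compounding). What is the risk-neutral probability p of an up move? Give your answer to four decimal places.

Risk-neutral probability p = (e^0.02 − 0.95)/(1.1 − 0.95) = 0.0702/0.1500 = 0.4680

p = 0.4680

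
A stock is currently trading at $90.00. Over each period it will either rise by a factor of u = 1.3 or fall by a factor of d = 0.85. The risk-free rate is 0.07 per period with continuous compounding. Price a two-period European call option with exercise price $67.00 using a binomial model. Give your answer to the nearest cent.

Risk-neutral probability p = (e^0.07 − 0.85)/(1.3 − 0.85) = 0.2225/0.4500 = 0.4945
Terminal stock prices: S_uu = 152.1, S_ud = 99.45, S_dd = 65.02
Terminal payoffs (S − K): max(85.1, 0) = 85.1, max(32.45, 0) = 32.45, max(-1.975, 0) = 0
Node u (S = 117): V_u = e^(−0.07)·[0.4945·85.1000 + 0.5055·32.4500] = 54.5296
Node d (S = 76.5): V_d = e^(−0.07)·[0.4945·32.4500 + 0.5055·0.0000] = 14.9605
Node 0 (S = 90): V_0 = e^(−0.07)·[0.4945·54.5296 + 0.5055·14.9605] = 32.1918

$32.19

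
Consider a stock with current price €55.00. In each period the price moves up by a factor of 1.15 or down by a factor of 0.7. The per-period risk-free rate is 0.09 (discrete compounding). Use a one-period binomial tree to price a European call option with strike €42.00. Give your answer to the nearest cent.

€16.90

Risk-neutral probability p = (1 + 0.09 − 0.7)/(1.15 − 0.7) = 0.3900/0.4500 = 0.8667
Terminal stock prices: S_u = 63.25, S_d = 38.5
Terminal payoffs (S − K): max(21.25, 0) = 21.25, max(-3.5, 0) = 0
Node 0 (S = 55): V_0 = 1/1.09·[0.8667·21.2500 + 0.1333·0.0000] = 16.8960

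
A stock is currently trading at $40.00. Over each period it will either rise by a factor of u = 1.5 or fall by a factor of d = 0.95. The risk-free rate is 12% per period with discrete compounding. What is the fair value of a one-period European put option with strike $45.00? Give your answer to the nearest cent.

Risk-neutral probability p = (1 + 0.12 − 0.95)/(1.5 − 0.95) = 0.1700/0.5500 = 0.3091
Terminal stock prices: S_u = 60, S_d = 38
Terminal payoffs (K − S): max(-15, 0) = 0, max(7, 0) = 7
Node 0 (S = 40): V_0 = 1/1.12·[0.3091·0.0000 + 0.6909·7.0000] = 4.3182

$4.32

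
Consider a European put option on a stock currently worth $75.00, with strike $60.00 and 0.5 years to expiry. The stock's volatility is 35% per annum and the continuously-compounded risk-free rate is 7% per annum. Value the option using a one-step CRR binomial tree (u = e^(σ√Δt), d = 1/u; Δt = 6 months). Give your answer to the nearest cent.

$0.68

CRR parameters: u = e^(σ√Δt) = e^(0.35·√0.5) = 1.2808, d = 1/u = 0.7808
Per-period rate: rΔt = 0.07·0.5 = 0.035, so R = e^0.035 = 1.0356
Risk-neutral probability p = (e^0.035 − 0.7808)/(1.2808 − 0.7808) = 0.2549/0.5000 = 0.5097
Terminal stock prices: S_u = 96.06, S_d = 58.56
Terminal payoffs (K − S): max(-36.06, 0) = 0, max(1.443, 0) = 1.443
Node 0 (S = 75): V_0 = e^(−0.035)·[0.5097·0.0000 + 0.4903·1.4430] = 0.6832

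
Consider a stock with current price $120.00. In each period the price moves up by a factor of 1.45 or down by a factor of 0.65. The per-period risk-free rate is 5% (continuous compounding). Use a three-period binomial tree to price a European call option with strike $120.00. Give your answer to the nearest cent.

Risk-neutral probability p = (e^0.05 − 0.65)/(1.45 − 0.65) = 0.4013/0.8000 = 0.5016
Terminal stock prices: S_uuu = 365.8, S_uud = 164, S_udd = 73.52, S_ddd = 32.95
Terminal payoffs (S − K): max(245.8, 0) = 245.8, max(44, 0) = 44, max(-46.48, 0) = 0, max(-87.05, 0) = 0
Node uu (S = 252.3): V_uu = e^(−0.05)·[0.5016·245.8350 + 0.4984·43.9950] = 138.1525
Node ud (S = 113.1): V_ud = e^(−0.05)·[0.5016·43.9950 + 0.4984·0.0000] = 20.9912
Node dd (S = 50.7): V_dd = e^(−0.05)·[0.5016·0.0000 + 0.4984·0.0000] = 0.0000
Node u (S = 174): V_u = e^(−0.05)·[0.5016·138.1525 + 0.4984·20.9912] = 75.8681
Node d (S = 78): V_d = e^(−0.05)·[0.5016·20.9912 + 0.4984·0.0000] = 10.0154
Node 0 (S = 120): V_0 = e^(−0.05)·[0.5016·75.8681 + 0.4984·10.0154] = 40.9470

$40.95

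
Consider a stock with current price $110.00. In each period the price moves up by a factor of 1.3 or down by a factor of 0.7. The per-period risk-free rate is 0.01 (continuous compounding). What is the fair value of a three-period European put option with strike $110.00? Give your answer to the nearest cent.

Risk-neutral probability p = (e^0.01 − 0.7)/(1.3 − 0.7) = 0.3101/0.6000 = 0.5168
Terminal stock prices: S_uuu = 241.7, S_uud = 130.1, S_udd = 70.07, S_ddd = 37.73
Terminal payoffs (K − S): max(-131.7, 0) = 0, max(-20.13, 0) = 0, max(39.93, 0) = 39.93, max(72.27, 0) = 72.27
Node uu (S = 185.9): V_uu = e^(−0.01)·[0.5168·0.0000 + 0.4832·0.0000] = 0.0000
Node ud (S = 100.1): V_ud = e^(−0.01)·[0.5168·0.0000 + 0.4832·39.9300] = 19.1042
Node dd (S = 53.9): V_dd = e^(−0.01)·[0.5168·39.9300 + 0.4832·72.2700] = 55.0055
Node u (S = 143): V_u = e^(−0.01)·[0.5168·0.0000 + 0.4832·19.1042] = 9.1402
Node d (S = 77): V_d = e^(−0.01)·[0.5168·19.1042 + 0.4832·55.0055] = 36.0907
Node 0 (S = 110): V_0 = e^(−0.01)·[0.5168·9.1402 + 0.4832·36.0907] = 21.9435

$21.94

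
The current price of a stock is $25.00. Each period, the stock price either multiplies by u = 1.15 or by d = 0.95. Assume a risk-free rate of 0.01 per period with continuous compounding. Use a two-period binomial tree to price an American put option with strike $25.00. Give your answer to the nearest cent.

Risk-neutral probability p = (e^0.01 − 0.95)/(1.15 − 0.95) = 0.0601/0.2000 = 0.3003
Terminal stock prices: S_uu = 33.06, S_ud = 27.31, S_dd = 22.56
Terminal payoffs (K − S): max(-8.062, 0) = 0, max(-2.312, 0) = 0, max(2.438, 0) = 2.438
Node u (S = 28.75): continuation = e^(−0.01)·[0.3003·0.0000 + 0.6997·0.0000] = 0.0000; exercise value = 0.0000 ≤ continuation, so V_u = 0.0000
Node d (S = 23.75): continuation = e^(−0.01)·[0.3003·0.0000 + 0.6997·2.4375] = 1.6887; exercise value = 1.2500 ≤ continuation, so V_d = 1.6887
Node 0 (S = 25): continuation = e^(−0.01)·[0.3003·0.0000 + 0.6997·1.6887] = 1.1699; exercise value = 0.0000 ≤ continuation, so V_0 = 1.1699

$1.17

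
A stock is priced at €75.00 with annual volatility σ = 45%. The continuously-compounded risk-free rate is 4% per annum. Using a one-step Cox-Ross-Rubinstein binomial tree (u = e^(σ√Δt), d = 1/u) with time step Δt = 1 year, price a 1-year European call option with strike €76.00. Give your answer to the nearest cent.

€17.32

CRR parameters: u = e^(σ√Δt) = e^(0.45·√1) = 1.5683, d = 1/u = 0.6376
Per-period rate: rΔt = 0.04·1 = 0.04, so R = e^0.04 = 1.0408
Risk-neutral probability p = (e^0.04 − 0.6376)/(1.5683 − 0.6376) = 0.4032/0.9307 = 0.4332
Terminal stock prices: S_u = 117.6, S_d = 47.82
Terminal payoffs (S − K): max(41.62, 0) = 41.62, max(-28.18, 0) = 0
Node 0 (S = 75): V_0 = e^(−0.04)·[0.4332·41.6234 + 0.5668·0.0000] = 17.3247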